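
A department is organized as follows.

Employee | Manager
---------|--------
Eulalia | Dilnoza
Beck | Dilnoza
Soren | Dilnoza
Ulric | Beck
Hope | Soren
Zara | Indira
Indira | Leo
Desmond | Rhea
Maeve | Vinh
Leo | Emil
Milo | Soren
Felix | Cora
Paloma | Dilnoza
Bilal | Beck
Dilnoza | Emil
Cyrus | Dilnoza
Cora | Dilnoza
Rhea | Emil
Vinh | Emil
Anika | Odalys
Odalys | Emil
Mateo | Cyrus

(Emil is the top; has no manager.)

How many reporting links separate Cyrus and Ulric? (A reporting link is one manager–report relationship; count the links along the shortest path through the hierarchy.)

Cyrus is 1 level below Dilnoza, and Ulric is 2 levels below Dilnoza (their lowest common manager). The shortest path runs up from Cyrus to Dilnoza and back down to Ulric: 1 + 2 = 3 links.

3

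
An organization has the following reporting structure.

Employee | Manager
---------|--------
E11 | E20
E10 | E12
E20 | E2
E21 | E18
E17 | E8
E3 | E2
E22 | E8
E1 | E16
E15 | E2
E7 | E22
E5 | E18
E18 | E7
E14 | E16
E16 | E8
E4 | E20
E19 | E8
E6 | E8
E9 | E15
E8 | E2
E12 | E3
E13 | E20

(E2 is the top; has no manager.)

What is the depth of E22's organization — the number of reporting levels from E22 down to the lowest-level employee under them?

The longest chain under E22 runs E22 → E7 → E18 → E5, which is 3 levels below E22.

3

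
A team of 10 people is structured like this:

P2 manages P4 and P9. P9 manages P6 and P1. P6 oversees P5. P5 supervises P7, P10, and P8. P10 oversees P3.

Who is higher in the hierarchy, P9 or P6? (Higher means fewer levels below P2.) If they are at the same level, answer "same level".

P9 is 1 level below P2; P6 is 2. P9 is higher.

P9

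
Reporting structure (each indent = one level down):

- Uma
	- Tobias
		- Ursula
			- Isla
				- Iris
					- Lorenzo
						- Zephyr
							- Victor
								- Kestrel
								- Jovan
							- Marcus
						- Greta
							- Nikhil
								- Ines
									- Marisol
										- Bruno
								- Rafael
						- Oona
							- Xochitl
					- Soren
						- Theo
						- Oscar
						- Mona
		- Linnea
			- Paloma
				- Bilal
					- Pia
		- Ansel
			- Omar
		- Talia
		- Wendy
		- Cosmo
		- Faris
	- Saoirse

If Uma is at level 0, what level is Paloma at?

3

Chain from Paloma up to Uma: Paloma → Linnea → Tobias → Uma. That is 3 steps up, so Paloma is 3 levels below Uma.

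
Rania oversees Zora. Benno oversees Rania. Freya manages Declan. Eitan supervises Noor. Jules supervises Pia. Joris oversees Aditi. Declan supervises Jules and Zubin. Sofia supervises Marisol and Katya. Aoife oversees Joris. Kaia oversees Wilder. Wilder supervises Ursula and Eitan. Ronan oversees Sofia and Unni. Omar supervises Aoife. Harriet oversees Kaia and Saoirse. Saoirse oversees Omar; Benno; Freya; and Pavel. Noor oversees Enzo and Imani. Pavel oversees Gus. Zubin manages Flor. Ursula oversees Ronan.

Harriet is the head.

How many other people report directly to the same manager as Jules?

Jules reports to Declan. Declan's other direct reports are Zubin — 1 peer.

1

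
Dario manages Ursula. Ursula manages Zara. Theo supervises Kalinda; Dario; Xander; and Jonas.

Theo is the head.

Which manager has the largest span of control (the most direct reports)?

Direct-report counts: Theo has 4; Dario has 1; Ursula has 1. The largest is 4, held by Theo.

Theo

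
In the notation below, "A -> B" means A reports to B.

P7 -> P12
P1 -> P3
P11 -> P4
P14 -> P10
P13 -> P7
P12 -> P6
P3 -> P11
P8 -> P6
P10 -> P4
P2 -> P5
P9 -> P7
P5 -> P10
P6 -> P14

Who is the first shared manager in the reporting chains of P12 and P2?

P12's chain of managers is P6, P14, P10, P4. P2's chain of managers is P5, P10, P4. The first manager that appears in both chains is P10.

P10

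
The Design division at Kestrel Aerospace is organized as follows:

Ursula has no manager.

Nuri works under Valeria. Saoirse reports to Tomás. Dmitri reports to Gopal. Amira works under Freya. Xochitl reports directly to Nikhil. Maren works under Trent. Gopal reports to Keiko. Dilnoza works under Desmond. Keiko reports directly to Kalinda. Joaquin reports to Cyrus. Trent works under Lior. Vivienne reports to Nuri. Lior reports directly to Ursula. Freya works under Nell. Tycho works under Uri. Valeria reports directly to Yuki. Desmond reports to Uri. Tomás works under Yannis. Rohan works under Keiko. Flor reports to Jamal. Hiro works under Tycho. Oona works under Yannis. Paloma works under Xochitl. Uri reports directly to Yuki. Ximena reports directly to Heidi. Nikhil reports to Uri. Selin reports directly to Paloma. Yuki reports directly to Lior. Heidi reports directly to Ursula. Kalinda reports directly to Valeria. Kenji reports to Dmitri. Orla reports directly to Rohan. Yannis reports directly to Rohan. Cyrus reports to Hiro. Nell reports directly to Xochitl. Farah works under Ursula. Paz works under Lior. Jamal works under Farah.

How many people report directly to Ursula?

Ursula directly manages Lior, Heidi, Farah. That is 3 direct reports.

3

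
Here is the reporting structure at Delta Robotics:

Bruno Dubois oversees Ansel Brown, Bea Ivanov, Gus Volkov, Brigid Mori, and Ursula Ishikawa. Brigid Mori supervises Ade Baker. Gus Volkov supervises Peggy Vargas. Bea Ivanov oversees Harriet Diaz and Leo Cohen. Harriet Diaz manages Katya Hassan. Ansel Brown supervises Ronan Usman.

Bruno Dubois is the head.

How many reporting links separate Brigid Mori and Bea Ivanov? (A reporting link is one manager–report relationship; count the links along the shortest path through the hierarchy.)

2

Brigid Mori is 1 level below Bruno Dubois, and Bea Ivanov is 1 level below Bruno Dubois (their lowest common manager). The shortest path runs up from Brigid Mori to Bruno Dubois and back down to Bea Ivanov: 1 + 1 = 2 links.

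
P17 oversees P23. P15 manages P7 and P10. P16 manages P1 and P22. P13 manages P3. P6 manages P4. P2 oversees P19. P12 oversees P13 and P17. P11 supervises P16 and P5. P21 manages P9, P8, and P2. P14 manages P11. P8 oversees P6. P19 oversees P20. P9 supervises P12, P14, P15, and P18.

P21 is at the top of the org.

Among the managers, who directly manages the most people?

P9

Direct-report counts: P21 has 3; P2 has 1; P19 has 1; P9 has 4; P15 has 2; P14 has 1; P11 has 2; P16 has 2; P12 has 2; P17 has 1; P13 has 1; P8 has 1; P6 has 1. The largest is 4, held by P9.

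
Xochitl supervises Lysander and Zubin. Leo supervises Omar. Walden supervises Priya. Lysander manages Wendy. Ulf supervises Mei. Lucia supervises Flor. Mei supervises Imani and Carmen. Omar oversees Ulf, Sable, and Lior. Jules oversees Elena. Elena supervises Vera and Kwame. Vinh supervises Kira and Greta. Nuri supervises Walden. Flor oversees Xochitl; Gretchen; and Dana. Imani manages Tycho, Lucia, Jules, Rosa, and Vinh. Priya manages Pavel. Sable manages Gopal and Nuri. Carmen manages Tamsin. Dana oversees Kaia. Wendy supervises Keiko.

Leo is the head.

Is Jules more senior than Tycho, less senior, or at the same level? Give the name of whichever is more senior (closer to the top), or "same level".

Both Jules and Tycho are 5 levels below Leo.

same level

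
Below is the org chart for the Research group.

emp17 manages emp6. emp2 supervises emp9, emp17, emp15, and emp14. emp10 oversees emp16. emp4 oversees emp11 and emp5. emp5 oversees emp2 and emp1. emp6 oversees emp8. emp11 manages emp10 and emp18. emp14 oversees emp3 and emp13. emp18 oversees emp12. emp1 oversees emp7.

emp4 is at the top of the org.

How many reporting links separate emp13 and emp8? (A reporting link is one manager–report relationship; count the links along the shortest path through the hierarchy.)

5

emp13 is 2 levels below emp2, and emp8 is 3 levels below emp2 (their lowest common manager). The shortest path runs up from emp13 to emp2 and back down to emp8: 2 + 3 = 5 links.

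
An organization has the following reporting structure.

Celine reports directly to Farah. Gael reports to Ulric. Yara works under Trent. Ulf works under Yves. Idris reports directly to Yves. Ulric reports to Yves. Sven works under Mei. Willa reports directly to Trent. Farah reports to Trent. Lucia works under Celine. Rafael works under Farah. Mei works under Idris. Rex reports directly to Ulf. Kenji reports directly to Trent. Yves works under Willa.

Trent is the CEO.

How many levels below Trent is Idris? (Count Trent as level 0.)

3

Chain from Idris up to Trent: Idris → Yves → Willa → Trent. That is 3 steps up, so Idris is 3 levels below Trent.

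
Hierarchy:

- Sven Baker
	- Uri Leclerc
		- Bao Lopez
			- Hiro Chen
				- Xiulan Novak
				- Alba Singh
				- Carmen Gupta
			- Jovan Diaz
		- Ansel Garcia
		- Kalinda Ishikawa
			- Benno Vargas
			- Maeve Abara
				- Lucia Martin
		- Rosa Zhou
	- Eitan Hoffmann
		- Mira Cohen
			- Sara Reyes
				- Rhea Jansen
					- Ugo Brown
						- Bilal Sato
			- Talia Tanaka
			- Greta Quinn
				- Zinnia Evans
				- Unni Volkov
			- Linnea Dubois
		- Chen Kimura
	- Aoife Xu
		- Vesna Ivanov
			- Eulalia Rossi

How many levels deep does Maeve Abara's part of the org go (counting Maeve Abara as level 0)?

The longest chain under Maeve Abara runs Maeve Abara → Lucia Martin, which is 1 level below Maeve Abara.

1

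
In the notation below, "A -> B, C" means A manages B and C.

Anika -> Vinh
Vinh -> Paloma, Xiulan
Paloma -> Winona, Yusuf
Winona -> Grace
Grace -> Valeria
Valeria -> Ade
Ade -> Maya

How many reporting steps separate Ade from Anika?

Chain from Ade up to Anika: Ade → Valeria → Grace → Winona → Paloma → Vinh → Anika. That is 6 steps up, so Ade is 6 levels below Anika.

6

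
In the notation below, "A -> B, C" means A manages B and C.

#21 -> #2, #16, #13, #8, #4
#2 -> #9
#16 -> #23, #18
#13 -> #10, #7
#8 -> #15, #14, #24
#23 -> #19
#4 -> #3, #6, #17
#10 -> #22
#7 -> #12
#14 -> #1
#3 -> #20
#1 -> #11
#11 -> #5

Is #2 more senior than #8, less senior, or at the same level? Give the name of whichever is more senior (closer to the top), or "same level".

Both #2 and #8 are 1 level below #21.

same level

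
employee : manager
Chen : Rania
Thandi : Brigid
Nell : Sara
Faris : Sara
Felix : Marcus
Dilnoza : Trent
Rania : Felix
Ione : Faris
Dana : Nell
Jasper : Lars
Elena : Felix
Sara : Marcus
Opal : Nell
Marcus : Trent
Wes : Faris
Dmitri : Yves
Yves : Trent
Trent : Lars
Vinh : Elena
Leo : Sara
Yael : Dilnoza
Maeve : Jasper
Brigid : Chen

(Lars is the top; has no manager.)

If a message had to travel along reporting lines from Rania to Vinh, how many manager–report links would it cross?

3

Rania is 1 level below Felix, and Vinh is 2 levels below Felix (their lowest common manager). The shortest path runs up from Rania to Felix and back down to Vinh: 1 + 2 = 3 links.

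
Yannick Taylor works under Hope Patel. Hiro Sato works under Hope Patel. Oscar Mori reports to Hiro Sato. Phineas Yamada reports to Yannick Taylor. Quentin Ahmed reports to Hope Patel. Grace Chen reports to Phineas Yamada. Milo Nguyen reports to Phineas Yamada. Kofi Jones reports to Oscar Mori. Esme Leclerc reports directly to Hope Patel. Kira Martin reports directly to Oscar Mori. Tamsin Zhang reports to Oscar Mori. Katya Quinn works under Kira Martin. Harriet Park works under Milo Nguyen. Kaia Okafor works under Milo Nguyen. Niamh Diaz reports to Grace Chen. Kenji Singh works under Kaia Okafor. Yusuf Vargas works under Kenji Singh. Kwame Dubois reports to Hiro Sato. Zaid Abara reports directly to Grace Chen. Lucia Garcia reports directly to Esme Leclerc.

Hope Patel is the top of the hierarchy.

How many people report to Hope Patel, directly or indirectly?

20

Hope Patel directly manages Yannick Taylor, Hiro Sato, Quentin Ahmed, Esme Leclerc. Under Yannick Taylor: Phineas Yamada, Milo Nguyen, Kaia Okafor, Kenji Singh, Yusuf Vargas, Harriet Park, Grace Chen, Zaid Abara, Niamh Diaz (9). Under Hiro Sato: Kwame Dubois, Oscar Mori, Tamsin Zhang, Kira Martin, Katya Quinn, Kofi Jones (6). Quentin Ahmed has no reports. Under Esme Leclerc: Lucia Garcia (1). So Hope Patel's organization is 4 direct reports plus everyone under them: 10 + 7 + 1 + 2 = 20.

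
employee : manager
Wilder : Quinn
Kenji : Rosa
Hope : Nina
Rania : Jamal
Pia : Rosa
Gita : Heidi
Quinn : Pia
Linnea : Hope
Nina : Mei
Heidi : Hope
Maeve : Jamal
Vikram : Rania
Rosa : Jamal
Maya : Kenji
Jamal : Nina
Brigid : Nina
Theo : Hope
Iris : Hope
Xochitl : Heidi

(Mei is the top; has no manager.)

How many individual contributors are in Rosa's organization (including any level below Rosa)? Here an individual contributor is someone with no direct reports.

The people in Rosa's organization with no one reporting to them are Maya, Wilder. That is 2.

2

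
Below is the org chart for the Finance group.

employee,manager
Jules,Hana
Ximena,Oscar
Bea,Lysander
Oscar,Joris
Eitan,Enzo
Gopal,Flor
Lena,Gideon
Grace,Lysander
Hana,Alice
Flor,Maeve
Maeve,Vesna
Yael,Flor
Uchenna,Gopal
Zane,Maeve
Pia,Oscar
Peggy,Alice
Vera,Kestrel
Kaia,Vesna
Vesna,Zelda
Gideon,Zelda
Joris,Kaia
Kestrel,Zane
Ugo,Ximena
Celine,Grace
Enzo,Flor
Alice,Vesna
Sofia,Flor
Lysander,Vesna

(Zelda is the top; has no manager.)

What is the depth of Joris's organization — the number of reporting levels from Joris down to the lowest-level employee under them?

3

The longest chain under Joris runs Joris → Oscar → Ximena → Ugo, which is 3 levels below Joris.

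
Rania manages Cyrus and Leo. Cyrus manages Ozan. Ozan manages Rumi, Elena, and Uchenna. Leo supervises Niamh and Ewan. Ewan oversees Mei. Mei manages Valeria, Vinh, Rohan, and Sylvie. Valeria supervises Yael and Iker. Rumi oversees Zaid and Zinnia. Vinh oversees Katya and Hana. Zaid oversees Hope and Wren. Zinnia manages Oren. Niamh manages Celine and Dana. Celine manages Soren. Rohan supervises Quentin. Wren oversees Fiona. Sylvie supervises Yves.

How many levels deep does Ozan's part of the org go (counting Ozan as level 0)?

The longest chain under Ozan runs Ozan → Rumi → Zaid → Wren → Fiona, which is 4 levels below Ozan.

4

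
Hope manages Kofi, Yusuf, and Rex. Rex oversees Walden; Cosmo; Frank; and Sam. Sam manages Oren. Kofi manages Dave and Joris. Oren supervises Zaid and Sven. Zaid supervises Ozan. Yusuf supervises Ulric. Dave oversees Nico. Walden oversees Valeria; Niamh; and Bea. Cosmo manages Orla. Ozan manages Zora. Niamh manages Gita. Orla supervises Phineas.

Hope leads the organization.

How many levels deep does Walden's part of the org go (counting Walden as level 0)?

The longest chain under Walden runs Walden → Niamh → Gita, which is 2 levels below Walden.

2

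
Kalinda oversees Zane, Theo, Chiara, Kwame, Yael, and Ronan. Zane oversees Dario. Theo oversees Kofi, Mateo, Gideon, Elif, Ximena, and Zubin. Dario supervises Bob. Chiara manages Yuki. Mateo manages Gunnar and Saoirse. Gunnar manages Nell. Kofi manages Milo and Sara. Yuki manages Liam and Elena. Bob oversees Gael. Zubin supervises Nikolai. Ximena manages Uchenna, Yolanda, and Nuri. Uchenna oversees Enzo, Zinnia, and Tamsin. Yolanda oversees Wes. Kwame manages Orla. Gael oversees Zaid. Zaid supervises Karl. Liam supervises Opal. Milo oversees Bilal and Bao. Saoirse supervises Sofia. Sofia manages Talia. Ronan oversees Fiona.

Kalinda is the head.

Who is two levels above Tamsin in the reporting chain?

Tamsin reports to Uchenna, and Uchenna reports to Ximena. So Tamsin's skip-level manager is Ximena.

Ximena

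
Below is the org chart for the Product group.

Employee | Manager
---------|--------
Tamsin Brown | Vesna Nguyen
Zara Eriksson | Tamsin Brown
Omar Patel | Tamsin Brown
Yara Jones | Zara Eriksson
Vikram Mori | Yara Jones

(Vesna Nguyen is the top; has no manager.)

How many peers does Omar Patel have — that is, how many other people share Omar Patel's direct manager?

Omar Patel reports to Tamsin Brown. Tamsin Brown's other direct reports are Zara Eriksson — 1 peer.

1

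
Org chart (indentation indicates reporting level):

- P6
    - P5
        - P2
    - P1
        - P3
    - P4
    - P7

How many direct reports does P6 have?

P6 directly manages P5, P1, P4, P7. That is 4 direct reports.

4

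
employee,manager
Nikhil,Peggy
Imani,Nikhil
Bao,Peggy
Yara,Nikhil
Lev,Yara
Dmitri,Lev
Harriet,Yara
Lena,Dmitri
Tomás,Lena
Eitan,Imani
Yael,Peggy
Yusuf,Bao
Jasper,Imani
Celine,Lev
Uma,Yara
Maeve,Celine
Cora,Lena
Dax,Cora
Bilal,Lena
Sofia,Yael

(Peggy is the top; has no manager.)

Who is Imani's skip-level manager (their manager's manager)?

Imani reports to Nikhil, and Nikhil reports to Peggy. So Imani's skip-level manager is Peggy.

Peggy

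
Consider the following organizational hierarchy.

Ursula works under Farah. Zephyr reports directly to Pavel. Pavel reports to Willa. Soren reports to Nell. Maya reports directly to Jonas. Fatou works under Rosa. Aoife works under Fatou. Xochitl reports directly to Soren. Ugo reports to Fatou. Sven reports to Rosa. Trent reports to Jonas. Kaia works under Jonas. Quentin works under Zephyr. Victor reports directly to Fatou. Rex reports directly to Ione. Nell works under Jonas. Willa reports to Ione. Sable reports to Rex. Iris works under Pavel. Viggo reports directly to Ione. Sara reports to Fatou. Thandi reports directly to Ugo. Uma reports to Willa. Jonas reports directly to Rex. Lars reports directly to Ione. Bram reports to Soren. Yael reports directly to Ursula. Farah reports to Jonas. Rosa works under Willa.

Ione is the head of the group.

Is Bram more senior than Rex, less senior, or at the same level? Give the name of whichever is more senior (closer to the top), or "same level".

Bram is 5 levels below Ione; Rex is 1. Rex is higher.

Rex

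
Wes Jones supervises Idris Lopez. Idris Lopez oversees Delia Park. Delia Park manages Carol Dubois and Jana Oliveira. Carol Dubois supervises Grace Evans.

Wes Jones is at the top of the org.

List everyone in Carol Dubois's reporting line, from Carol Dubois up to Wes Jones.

Carol Dubois -> Delia Park -> Idris Lopez -> Wes Jones

Carol Dubois reports to Delia Park. Delia Park reports to Idris Lopez. Idris Lopez reports to Wes Jones. Wes Jones is at the top.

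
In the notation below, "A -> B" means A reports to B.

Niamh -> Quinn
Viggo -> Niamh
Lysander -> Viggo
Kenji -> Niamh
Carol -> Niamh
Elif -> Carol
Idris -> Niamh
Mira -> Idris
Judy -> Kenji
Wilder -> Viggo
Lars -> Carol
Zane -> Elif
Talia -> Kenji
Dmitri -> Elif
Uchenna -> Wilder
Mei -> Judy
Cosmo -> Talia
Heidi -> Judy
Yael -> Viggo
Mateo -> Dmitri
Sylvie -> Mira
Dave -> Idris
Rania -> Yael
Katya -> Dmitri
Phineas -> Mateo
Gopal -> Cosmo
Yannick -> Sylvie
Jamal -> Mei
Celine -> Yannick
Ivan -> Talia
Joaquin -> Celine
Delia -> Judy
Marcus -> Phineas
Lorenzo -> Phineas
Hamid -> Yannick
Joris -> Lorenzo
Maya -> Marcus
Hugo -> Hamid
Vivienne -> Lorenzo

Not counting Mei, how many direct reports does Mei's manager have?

Mei reports to Judy. Judy's other direct reports are Heidi, Delia — 2 peers.

2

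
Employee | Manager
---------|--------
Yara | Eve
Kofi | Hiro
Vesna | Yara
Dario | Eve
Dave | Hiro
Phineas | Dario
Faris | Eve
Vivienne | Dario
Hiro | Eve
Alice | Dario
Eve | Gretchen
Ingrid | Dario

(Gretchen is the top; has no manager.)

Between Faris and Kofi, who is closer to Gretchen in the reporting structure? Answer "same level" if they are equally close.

Faris

Faris is 2 levels below Gretchen; Kofi is 3. Faris is higher.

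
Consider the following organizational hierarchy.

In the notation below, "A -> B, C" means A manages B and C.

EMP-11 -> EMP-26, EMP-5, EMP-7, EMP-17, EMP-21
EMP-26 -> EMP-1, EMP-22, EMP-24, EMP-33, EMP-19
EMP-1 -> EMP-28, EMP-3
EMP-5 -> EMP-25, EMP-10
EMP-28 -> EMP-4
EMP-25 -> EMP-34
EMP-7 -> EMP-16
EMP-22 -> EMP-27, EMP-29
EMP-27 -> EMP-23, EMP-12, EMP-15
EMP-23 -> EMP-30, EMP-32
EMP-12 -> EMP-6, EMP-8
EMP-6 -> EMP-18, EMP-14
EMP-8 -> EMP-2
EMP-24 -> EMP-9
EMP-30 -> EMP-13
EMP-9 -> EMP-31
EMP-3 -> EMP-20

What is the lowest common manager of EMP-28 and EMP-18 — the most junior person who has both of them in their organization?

EMP-26

EMP-28's chain of managers is EMP-1, EMP-26, EMP-11. EMP-18's chain of managers is EMP-6, EMP-12, EMP-27, EMP-22, EMP-26, EMP-11. The first manager that appears in both chains is EMP-26.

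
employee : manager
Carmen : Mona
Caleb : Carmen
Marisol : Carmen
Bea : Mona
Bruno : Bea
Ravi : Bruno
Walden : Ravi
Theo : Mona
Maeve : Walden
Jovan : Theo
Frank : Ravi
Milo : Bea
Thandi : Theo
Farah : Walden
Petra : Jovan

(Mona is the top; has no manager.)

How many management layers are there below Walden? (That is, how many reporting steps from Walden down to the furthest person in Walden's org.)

The longest chain under Walden runs Walden → Farah, which is 1 level below Walden.

1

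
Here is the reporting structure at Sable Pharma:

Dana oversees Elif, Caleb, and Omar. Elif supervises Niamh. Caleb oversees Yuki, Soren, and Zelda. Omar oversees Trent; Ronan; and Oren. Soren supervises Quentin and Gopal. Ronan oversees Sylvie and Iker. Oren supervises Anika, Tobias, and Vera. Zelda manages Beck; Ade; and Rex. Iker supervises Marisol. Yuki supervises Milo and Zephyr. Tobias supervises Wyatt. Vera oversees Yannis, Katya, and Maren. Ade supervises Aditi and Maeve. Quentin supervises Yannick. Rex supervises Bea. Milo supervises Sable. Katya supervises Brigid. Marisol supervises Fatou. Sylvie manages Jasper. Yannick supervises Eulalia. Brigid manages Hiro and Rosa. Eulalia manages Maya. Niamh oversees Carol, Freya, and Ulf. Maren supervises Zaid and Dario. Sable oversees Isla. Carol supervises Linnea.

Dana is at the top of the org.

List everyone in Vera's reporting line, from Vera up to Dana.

Vera reports to Oren. Oren reports to Omar. Omar reports to Dana. Dana is at the top.

Vera -> Oren -> Omar -> Dana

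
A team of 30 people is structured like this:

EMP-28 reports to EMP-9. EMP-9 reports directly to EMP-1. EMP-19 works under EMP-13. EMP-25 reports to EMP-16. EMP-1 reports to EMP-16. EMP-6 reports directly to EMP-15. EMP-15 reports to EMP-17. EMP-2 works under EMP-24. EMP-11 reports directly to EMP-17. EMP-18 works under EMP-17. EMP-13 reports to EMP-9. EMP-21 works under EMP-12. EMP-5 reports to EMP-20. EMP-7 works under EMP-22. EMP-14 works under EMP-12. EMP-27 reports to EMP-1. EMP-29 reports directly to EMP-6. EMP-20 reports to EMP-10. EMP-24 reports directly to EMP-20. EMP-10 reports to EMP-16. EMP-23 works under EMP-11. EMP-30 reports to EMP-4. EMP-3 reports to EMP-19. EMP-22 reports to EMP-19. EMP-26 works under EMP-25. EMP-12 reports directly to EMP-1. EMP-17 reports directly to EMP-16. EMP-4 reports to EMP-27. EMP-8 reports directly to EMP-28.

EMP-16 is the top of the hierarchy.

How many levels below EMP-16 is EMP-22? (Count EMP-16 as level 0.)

5

Chain from EMP-22 up to EMP-16: EMP-22 → EMP-19 → EMP-13 → EMP-9 → EMP-1 → EMP-16. That is 5 steps up, so EMP-22 is 5 levels below EMP-16.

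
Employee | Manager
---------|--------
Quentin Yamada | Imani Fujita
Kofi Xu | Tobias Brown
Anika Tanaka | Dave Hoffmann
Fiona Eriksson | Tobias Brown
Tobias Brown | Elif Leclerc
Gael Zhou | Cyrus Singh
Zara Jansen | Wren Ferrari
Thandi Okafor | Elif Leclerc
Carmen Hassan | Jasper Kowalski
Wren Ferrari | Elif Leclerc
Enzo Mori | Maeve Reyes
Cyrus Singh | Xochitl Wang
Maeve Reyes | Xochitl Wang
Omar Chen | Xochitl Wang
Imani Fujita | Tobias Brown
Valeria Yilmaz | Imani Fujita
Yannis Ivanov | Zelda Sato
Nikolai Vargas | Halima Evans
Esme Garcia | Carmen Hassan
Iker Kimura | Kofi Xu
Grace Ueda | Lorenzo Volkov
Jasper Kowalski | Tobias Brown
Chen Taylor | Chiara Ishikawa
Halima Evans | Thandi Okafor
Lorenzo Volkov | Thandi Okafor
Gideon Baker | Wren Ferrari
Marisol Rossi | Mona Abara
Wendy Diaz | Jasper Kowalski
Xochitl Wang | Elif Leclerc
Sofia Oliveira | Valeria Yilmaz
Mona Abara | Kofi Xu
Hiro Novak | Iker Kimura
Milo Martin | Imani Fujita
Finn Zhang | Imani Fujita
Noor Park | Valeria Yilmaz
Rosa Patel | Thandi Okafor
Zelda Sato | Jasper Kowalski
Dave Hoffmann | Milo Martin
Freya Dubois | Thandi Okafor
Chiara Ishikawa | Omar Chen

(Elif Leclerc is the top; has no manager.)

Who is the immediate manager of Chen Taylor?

Chen Taylor reports directly to Chiara Ishikawa.

Chiara Ishikawa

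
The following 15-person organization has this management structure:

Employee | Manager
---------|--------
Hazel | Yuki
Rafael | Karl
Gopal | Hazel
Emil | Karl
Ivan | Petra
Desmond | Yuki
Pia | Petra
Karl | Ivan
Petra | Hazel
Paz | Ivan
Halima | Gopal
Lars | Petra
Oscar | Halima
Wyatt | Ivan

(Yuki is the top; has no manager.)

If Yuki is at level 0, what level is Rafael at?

5

Chain from Rafael up to Yuki: Rafael → Karl → Ivan → Petra → Hazel → Yuki. That is 5 steps up, so Rafael is 5 levels below Yuki.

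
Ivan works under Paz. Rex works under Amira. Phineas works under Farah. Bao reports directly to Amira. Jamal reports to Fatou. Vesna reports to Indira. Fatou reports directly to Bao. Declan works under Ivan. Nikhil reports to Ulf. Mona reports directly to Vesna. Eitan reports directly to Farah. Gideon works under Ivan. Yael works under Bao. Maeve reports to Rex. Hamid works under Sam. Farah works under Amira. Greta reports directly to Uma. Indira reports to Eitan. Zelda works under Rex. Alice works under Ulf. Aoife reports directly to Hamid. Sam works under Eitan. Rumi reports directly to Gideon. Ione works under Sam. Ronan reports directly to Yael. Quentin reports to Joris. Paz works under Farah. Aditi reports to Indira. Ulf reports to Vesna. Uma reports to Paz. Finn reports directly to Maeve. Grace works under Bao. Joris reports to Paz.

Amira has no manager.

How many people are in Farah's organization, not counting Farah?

Farah directly manages Eitan, Paz, Phineas. Under Eitan: Indira, Vesna, Mona, Ulf, Nikhil, Alice, Aditi, Sam, Ione, Hamid, Aoife (11). Under Paz: Uma, Greta, Joris, Quentin, Ivan, Declan, Gideon, Rumi (8). Phineas has no reports. So Farah's organization is 3 direct reports plus everyone under them: 12 + 9 + 1 = 22.

22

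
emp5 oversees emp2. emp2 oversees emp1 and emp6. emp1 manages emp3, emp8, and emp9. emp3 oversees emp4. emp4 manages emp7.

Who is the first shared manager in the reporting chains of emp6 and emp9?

emp6's chain of managers is emp2, emp5. emp9's chain of managers is emp1, emp2, emp5. The first manager that appears in both chains is emp2.

emp2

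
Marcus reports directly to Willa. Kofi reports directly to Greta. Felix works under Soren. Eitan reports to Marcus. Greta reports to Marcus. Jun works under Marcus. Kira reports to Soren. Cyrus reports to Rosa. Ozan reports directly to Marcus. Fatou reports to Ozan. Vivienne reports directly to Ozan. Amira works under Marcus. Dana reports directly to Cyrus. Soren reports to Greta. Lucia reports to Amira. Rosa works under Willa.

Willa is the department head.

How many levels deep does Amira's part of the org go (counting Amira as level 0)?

The longest chain under Amira runs Amira → Lucia, which is 1 level below Amira.

1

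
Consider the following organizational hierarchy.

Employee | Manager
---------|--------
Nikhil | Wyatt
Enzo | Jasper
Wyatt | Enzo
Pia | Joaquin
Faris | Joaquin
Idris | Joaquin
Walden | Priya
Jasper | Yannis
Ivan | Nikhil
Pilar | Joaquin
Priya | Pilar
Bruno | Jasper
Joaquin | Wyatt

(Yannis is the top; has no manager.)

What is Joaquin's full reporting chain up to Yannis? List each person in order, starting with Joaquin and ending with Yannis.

Joaquin reports to Wyatt. Wyatt reports to Enzo. Enzo reports to Jasper. Jasper reports to Yannis. Yannis is at the top.

Joaquin -> Wyatt -> Enzo -> Jasper -> Yannis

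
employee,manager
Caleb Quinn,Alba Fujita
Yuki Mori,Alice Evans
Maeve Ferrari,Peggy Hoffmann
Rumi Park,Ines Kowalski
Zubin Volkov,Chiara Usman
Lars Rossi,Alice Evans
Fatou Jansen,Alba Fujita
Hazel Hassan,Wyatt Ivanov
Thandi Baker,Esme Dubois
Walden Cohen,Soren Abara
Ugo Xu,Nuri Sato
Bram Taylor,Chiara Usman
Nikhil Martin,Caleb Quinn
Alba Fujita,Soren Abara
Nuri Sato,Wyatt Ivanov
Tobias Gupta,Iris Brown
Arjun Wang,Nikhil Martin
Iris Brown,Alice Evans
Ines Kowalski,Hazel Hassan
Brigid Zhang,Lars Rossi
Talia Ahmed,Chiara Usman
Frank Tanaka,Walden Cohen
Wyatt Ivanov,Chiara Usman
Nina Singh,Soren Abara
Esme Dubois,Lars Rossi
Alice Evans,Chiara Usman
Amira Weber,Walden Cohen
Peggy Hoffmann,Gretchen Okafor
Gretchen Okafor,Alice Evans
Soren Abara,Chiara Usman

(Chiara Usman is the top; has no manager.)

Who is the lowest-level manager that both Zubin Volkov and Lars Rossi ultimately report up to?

Chiara Usman

Zubin Volkov's chain of managers is Chiara Usman. Lars Rossi's chain of managers is Alice Evans, Chiara Usman. The first manager that appears in both chains is Chiara Usman.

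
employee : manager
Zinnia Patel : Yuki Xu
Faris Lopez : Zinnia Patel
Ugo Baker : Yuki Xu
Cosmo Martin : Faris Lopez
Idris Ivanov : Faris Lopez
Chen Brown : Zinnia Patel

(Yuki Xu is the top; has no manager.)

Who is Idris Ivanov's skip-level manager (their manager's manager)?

Zinnia Patel

Idris Ivanov reports to Faris Lopez, and Faris Lopez reports to Zinnia Patel. So Idris Ivanov's skip-level manager is Zinnia Patel.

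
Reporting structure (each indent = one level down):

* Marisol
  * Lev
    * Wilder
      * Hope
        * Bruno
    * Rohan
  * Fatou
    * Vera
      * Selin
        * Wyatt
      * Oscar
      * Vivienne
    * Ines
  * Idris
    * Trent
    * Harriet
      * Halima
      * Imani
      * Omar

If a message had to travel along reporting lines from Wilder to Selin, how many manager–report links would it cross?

5

Wilder is 2 levels below Marisol, and Selin is 3 levels below Marisol (their lowest common manager). The shortest path runs up from Wilder to Marisol and back down to Selin: 2 + 3 = 5 links.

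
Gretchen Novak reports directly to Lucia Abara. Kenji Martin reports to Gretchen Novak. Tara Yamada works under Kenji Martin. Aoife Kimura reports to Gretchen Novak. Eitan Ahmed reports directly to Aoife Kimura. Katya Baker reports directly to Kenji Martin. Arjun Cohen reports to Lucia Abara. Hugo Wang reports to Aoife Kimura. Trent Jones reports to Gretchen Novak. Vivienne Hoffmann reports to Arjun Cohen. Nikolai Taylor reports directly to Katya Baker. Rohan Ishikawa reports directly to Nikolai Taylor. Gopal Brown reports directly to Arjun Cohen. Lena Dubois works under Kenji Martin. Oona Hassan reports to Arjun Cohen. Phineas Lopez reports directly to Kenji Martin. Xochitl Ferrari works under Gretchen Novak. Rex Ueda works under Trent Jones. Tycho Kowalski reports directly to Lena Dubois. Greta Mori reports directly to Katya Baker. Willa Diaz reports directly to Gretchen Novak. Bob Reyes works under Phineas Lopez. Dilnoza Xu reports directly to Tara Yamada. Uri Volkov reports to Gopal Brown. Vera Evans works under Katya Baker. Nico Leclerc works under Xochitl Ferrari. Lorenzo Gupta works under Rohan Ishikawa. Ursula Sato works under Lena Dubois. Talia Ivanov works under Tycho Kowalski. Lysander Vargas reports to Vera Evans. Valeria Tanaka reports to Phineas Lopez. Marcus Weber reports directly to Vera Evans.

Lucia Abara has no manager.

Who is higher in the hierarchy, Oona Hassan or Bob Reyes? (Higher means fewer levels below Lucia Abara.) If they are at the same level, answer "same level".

Oona Hassan

Oona Hassan is 2 levels below Lucia Abara; Bob Reyes is 4. Oona Hassan is higher.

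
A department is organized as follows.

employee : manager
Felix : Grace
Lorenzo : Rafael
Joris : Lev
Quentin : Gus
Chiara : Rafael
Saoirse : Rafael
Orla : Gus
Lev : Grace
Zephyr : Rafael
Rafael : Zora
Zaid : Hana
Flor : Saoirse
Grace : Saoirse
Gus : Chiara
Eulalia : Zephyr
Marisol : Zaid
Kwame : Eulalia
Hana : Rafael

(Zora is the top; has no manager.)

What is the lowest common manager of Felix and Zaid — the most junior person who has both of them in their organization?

Felix's chain of managers is Grace, Saoirse, Rafael, Zora. Zaid's chain of managers is Hana, Rafael, Zora. The first manager that appears in both chains is Rafael.

Rafael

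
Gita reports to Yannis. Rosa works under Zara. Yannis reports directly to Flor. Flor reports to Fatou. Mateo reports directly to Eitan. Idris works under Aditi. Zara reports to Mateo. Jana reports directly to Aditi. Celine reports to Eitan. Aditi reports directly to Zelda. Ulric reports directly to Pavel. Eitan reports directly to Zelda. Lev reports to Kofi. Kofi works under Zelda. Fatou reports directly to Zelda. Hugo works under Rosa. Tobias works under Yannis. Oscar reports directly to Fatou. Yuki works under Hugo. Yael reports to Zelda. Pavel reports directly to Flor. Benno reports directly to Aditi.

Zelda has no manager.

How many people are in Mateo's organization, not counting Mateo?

Mateo directly manages Zara. Under Zara: Rosa, Hugo, Yuki (3). That's 4 in total.

4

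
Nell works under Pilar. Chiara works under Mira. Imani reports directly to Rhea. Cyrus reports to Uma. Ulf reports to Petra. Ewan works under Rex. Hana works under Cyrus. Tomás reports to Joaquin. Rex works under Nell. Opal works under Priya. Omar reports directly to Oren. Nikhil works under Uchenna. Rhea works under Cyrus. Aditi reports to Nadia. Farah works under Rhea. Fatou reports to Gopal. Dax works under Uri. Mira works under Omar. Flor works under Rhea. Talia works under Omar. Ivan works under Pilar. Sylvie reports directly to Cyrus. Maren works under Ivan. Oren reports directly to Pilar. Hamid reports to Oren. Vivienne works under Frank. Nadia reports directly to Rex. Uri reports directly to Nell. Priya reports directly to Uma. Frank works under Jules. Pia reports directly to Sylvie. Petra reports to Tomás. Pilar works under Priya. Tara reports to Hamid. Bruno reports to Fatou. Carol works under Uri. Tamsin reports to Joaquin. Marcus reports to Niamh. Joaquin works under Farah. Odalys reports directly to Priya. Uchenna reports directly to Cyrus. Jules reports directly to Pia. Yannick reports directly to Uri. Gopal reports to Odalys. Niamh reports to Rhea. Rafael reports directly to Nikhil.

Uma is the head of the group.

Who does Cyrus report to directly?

Cyrus reports directly to Uma.

Uma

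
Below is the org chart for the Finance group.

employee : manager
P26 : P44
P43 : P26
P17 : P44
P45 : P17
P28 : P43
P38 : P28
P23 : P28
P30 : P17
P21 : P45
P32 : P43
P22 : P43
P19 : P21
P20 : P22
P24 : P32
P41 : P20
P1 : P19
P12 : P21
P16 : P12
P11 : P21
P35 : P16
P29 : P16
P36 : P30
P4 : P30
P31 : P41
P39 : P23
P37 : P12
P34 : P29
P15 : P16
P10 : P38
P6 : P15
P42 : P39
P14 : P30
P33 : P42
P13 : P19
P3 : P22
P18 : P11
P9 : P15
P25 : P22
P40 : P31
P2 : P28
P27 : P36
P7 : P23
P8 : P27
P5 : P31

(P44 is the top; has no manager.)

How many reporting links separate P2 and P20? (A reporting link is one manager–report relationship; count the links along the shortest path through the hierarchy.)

4

P2 is 2 levels below P43, and P20 is 2 levels below P43 (their lowest common manager). The shortest path runs up from P2 to P43 and back down to P20: 2 + 2 = 4 links.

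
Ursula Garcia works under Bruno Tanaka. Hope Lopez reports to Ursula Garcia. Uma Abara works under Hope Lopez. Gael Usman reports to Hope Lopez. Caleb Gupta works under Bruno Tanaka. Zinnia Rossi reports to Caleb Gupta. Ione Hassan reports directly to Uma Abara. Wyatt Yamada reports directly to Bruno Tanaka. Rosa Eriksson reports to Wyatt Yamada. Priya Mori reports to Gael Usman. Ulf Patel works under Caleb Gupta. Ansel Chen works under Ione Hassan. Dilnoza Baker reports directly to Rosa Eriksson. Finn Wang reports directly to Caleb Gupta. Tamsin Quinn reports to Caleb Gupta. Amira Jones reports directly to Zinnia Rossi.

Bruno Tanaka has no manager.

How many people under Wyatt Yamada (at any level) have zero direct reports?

1

The only person in Wyatt Yamada's organization with no one reporting to them is Dilnoza Baker. That is 1.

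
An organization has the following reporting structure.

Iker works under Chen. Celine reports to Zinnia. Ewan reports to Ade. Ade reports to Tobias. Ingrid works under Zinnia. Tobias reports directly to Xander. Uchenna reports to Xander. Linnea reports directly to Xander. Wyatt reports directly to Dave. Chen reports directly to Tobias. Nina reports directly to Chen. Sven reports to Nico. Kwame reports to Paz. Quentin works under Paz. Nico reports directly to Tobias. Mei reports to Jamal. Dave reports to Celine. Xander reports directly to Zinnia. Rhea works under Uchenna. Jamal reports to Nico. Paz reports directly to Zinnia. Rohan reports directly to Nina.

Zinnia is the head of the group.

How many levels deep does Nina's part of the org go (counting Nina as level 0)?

The longest chain under Nina runs Nina → Rohan, which is 1 level below Nina.

1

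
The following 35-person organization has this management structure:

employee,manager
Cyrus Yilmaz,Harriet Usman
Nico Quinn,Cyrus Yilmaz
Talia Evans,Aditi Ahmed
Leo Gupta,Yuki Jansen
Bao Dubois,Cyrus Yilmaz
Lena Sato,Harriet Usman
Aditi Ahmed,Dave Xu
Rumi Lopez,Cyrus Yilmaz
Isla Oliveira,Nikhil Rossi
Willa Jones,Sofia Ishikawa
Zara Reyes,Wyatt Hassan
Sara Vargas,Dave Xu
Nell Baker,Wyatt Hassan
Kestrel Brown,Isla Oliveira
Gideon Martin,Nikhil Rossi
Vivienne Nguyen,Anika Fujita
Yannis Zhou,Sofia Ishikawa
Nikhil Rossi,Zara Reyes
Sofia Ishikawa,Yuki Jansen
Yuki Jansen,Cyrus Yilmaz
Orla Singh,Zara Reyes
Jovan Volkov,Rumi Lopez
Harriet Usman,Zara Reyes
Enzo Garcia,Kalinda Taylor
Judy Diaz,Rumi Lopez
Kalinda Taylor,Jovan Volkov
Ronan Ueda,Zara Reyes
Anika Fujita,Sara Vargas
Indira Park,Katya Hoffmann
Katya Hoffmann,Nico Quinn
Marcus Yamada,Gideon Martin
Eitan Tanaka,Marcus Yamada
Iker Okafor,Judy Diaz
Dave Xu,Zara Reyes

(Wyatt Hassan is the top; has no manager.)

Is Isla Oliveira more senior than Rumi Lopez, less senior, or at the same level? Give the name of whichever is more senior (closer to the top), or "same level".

Isla Oliveira

Isla Oliveira is 3 levels below Wyatt Hassan; Rumi Lopez is 4. Isla Oliveira is higher.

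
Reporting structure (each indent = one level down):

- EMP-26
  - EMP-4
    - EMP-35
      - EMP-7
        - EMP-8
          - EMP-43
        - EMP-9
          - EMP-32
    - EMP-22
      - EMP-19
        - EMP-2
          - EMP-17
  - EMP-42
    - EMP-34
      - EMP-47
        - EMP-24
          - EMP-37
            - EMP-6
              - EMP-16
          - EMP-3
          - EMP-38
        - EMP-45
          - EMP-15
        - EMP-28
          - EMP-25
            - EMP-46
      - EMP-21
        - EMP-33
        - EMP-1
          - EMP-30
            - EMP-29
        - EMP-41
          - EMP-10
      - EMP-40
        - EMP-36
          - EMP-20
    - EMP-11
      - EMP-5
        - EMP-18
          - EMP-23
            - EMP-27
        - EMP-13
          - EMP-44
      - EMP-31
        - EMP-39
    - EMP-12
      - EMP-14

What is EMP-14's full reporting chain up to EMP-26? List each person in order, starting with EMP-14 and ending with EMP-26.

EMP-14 reports to EMP-12. EMP-12 reports to EMP-42. EMP-42 reports to EMP-26. EMP-26 is at the top.

EMP-14 -> EMP-12 -> EMP-42 -> EMP-26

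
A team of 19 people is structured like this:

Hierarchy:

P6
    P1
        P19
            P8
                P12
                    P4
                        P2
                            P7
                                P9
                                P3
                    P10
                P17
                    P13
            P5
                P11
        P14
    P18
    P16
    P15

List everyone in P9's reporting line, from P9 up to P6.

P9 -> P7 -> P2 -> P4 -> P12 -> P8 -> P19 -> P1 -> P6

P9 reports to P7. P7 reports to P2. P2 reports to P4. P4 reports to P12. P12 reports to P8. P8 reports to P19. P19 reports to P1. P1 reports to P6. P6 is at the top.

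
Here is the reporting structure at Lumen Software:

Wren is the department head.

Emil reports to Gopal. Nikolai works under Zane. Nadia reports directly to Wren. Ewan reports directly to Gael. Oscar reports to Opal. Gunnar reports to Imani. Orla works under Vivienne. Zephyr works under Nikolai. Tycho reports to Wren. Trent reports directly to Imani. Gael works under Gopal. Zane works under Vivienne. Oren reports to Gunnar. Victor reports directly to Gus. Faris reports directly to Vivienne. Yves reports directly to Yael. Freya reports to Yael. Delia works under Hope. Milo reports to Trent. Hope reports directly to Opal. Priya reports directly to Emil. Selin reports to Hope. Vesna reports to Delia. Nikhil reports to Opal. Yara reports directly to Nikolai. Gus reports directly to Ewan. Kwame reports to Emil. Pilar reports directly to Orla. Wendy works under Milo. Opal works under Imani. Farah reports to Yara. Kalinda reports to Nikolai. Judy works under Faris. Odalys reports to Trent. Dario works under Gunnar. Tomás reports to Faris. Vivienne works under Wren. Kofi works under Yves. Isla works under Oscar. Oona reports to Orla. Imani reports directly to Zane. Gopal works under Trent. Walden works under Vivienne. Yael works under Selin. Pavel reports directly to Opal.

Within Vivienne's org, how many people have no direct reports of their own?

The people in Vivienne's organization with no one reporting to them are Walden, Judy, Tomás, Oona, Pilar, Zephyr, Farah, Kalinda, Dario, Oren, Odalys, Victor, Kwame, Priya, Wendy, Isla, Pavel, Nikhil, Freya, Kofi, Vesna. That is 21.

21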